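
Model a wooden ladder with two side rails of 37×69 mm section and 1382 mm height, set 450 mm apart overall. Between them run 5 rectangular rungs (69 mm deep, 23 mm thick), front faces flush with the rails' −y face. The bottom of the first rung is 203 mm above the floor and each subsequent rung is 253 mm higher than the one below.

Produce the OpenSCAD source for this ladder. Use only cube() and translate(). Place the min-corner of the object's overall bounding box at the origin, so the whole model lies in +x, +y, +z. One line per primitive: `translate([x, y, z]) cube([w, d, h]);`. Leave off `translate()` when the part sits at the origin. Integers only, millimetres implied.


cube([37, 69, 1382]);
translate([413, 0, 0]) cube([37, 69, 1382]);
translate([37, 0, 203]) cube([376, 69, 23]);
translate([37, 0, 456]) cube([376, 69, 23]);
translate([37, 0, 709]) cube([376, 69, 23]);
translate([37, 0, 962]) cube([376, 69, 23]);
translate([37, 0, 1215]) cube([376, 69, 23]);


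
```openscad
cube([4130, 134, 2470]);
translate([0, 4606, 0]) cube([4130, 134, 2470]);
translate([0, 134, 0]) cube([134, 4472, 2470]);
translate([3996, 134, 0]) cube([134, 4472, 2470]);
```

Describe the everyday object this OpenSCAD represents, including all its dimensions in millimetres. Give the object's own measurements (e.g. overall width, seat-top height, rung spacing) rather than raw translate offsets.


The wall frame of a small rectangular building: four walls, each 2470 mm tall and 134 mm thick, enclosing a footprint 4130 mm (x) by 4740 mm (y) outside-to-outside, with no floor or roof. The front and back walls (the −y and +y sides) span the full width; the two side walls fit between them.


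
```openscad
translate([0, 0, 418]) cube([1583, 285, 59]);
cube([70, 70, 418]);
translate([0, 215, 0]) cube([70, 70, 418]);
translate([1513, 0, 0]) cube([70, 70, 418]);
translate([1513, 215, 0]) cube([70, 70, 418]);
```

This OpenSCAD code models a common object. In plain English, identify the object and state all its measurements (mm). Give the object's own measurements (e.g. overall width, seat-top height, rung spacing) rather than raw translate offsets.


A long wooden bench with a 1583 mm (x) × 285 mm (y) seat, 59 mm thick, its top surface 477 mm above the floor. Four 70 mm square legs at the seat corners, flush with the edges, run from z = 0 to the seat underside.


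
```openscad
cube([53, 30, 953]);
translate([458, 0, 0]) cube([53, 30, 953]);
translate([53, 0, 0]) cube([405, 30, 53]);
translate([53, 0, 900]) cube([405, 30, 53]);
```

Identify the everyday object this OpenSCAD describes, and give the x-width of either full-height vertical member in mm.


A picture frame. The border width is 53 mm.

Four thin pieces enclosing a rectangular opening — a picture frame. The two full-height stiles are 953 mm tall; the top rail sits at z = 900 and is 53 mm tall, so the border above the opening is 953 − 900 = 53 mm, matching the stile x-width.


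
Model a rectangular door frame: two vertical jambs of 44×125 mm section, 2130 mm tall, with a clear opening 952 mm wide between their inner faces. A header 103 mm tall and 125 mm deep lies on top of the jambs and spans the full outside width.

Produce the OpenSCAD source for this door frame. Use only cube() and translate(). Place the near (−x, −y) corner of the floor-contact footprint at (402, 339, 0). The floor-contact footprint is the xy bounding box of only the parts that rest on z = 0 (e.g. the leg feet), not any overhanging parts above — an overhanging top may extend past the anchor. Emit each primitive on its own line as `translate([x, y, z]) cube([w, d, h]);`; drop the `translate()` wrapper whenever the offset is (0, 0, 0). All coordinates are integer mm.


translate([402, 339, 0]) cube([44, 125, 2130]);
translate([1398, 339, 0]) cube([44, 125, 2130]);
translate([402, 339, 2130]) cube([1040, 125, 103]);


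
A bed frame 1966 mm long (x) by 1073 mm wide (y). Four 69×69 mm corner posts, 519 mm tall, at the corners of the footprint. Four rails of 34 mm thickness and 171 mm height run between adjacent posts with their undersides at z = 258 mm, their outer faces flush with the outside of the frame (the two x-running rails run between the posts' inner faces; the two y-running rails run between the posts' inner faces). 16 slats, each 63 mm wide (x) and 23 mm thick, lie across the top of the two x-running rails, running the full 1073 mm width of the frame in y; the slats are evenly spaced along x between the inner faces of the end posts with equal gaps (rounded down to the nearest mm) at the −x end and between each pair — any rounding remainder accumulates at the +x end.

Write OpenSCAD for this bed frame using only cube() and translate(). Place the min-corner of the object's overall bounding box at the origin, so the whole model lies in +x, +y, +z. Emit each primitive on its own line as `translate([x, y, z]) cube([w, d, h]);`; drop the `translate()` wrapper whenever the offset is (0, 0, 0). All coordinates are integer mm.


cube([69, 69, 519]);
translate([0, 1004, 0]) cube([69, 69, 519]);
translate([1897, 0, 0]) cube([69, 69, 519]);
translate([1897, 1004, 0]) cube([69, 69, 519]);
translate([69, 0, 258]) cube([1828, 34, 171]);
translate([69, 1039, 258]) cube([1828, 34, 171]);
translate([0, 69, 258]) cube([34, 935, 171]);
translate([1932, 69, 258]) cube([34, 935, 171]);
translate([117, 0, 429]) cube([63, 1073, 23]);
translate([228, 0, 429]) cube([63, 1073, 23]);
translate([339, 0, 429]) cube([63, 1073, 23]);
translate([450, 0, 429]) cube([63, 1073, 23]);
translate([561, 0, 429]) cube([63, 1073, 23]);
translate([672, 0, 429]) cube([63, 1073, 23]);
translate([783, 0, 429]) cube([63, 1073, 23]);
translate([894, 0, 429]) cube([63, 1073, 23]);
translate([1005, 0, 429]) cube([63, 1073, 23]);
translate([1116, 0, 429]) cube([63, 1073, 23]);
translate([1227, 0, 429]) cube([63, 1073, 23]);
translate([1338, 0, 429]) cube([63, 1073, 23]);
translate([1449, 0, 429]) cube([63, 1073, 23]);
translate([1560, 0, 429]) cube([63, 1073, 23]);
translate([1671, 0, 429]) cube([63, 1073, 23]);
translate([1782, 0, 429]) cube([63, 1073, 23]);


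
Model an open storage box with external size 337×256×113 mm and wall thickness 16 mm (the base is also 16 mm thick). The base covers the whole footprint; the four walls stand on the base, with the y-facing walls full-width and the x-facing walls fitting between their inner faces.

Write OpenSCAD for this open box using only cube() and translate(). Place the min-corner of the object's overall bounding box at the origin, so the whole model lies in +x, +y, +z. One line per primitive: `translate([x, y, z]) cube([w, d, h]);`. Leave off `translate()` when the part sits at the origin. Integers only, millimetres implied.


cube([337, 256, 16]);
translate([0, 0, 16]) cube([337, 16, 97]);
translate([0, 240, 16]) cube([337, 16, 97]);
translate([0, 16, 16]) cube([16, 224, 97]);
translate([321, 16, 16]) cube([16, 224, 97]);


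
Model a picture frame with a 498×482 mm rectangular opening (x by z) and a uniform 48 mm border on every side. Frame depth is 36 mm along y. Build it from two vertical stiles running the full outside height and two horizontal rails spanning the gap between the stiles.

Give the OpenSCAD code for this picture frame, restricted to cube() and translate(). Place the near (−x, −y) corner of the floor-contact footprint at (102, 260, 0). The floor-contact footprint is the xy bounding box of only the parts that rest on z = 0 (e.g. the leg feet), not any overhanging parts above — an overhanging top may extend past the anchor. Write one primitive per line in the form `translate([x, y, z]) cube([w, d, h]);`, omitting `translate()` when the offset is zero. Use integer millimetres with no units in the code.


translate([102, 260, 0]) cube([48, 36, 578]);
translate([648, 260, 0]) cube([48, 36, 578]);
translate([150, 260, 0]) cube([498, 36, 48]);
translate([150, 260, 530]) cube([498, 36, 48]);


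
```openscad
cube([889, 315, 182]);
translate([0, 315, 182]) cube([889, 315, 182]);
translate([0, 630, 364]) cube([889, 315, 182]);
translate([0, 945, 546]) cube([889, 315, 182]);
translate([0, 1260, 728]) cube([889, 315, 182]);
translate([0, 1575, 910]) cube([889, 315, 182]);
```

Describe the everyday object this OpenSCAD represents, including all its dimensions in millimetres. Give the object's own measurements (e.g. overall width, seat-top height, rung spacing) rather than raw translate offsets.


A straight staircase of 6 solid steps. Each step is 889 mm wide (x), 315 mm deep (y, the going) and 182 mm tall (the rise). The first step rests on the floor; each subsequent step sits one going further in +y and one rise higher in +z, directly behind and above the previous step with no overlap.


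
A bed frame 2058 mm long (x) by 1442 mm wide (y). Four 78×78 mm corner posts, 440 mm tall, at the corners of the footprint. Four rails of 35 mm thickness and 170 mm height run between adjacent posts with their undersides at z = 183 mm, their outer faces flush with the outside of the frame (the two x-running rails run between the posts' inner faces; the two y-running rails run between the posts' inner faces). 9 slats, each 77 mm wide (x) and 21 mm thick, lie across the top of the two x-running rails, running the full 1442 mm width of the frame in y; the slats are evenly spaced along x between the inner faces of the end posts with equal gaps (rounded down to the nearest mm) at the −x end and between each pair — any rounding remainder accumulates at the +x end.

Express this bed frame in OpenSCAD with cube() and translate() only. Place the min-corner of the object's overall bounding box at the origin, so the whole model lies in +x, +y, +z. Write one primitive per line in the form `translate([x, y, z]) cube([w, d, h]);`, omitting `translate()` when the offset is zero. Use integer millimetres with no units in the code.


// slat z = rail_z + rail_h = 183 + 170 = 353
// slat gap = ⌊(1902 − 9·77) / 10⌋ = 120
cube([78, 78, 440]);
translate([0, 1364, 0]) cube([78, 78, 440]);
translate([1980, 0, 0]) cube([78, 78, 440]);
translate([1980, 1364, 0]) cube([78, 78, 440]);
translate([78, 0, 183]) cube([1902, 35, 170]);
translate([78, 1407, 183]) cube([1902, 35, 170]);
translate([0, 78, 183]) cube([35, 1286, 170]);
translate([2023, 78, 183]) cube([35, 1286, 170]);
translate([198, 0, 353]) cube([77, 1442, 21]);
translate([395, 0, 353]) cube([77, 1442, 21]);
translate([592, 0, 353]) cube([77, 1442, 21]);
translate([789, 0, 353]) cube([77, 1442, 21]);
translate([986, 0, 353]) cube([77, 1442, 21]);
translate([1183, 0, 353]) cube([77, 1442, 21]);
translate([1380, 0, 353]) cube([77, 1442, 21]);
translate([1577, 0, 353]) cube([77, 1442, 21]);
translate([1774, 0, 353]) cube([77, 1442, 21]);


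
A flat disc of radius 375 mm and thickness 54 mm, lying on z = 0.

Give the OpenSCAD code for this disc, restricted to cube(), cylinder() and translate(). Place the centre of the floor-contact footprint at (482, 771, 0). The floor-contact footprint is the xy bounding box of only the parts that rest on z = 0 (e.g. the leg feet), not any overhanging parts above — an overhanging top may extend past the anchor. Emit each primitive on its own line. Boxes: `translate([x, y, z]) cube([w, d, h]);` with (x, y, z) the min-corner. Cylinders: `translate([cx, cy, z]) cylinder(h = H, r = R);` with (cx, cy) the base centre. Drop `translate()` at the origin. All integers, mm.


translate([482, 771, 0]) cylinder(h = 54, r = 375);


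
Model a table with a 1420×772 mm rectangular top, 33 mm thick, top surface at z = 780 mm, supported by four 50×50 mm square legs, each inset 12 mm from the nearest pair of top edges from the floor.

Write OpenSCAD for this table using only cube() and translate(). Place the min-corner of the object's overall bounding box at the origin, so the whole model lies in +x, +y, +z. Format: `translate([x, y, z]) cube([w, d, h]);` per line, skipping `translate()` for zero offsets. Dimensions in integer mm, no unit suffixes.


translate([0, 0, 747]) cube([1420, 772, 33]);
translate([12, 12, 0]) cube([50, 50, 747]);
translate([1358, 12, 0]) cube([50, 50, 747]);
translate([12, 710, 0]) cube([50, 50, 747]);
translate([1358, 710, 0]) cube([50, 50, 747]);


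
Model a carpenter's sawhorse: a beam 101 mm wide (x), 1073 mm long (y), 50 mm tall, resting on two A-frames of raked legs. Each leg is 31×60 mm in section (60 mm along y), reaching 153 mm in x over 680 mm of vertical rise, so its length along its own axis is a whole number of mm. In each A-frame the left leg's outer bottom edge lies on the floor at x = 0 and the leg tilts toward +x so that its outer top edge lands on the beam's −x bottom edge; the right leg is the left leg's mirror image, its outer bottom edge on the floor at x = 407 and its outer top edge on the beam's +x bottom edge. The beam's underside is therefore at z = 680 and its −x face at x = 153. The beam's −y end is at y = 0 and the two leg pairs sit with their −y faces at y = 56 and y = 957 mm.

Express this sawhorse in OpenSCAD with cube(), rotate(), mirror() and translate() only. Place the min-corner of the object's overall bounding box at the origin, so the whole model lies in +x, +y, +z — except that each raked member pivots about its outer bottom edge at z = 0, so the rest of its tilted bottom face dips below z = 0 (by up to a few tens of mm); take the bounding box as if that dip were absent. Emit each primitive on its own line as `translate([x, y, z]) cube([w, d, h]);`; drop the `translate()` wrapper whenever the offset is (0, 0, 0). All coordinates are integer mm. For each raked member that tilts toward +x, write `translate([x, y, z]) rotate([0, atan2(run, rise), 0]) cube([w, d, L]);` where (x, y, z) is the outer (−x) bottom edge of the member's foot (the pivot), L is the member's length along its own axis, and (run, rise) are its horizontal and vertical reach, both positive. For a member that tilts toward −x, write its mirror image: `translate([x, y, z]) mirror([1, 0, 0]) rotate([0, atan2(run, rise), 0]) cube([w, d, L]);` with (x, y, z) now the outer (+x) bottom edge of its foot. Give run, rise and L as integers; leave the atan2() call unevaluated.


// leg length = √(153² + 680²) = 697
// right-leg outer foot x = 2·153 + 101 = 407
// beam min-corner = (153, 0, 680)
translate([153, 0, 680]) cube([101, 1073, 50]);
translate([0, 56, 0]) rotate([0, atan2(153, 680), 0]) cube([31, 60, 697]);
translate([407, 56, 0]) mirror([1, 0, 0]) rotate([0, atan2(153, 680), 0]) cube([31, 60, 697]);
translate([0, 957, 0]) rotate([0, atan2(153, 680), 0]) cube([31, 60, 697]);
translate([407, 957, 0]) mirror([1, 0, 0]) rotate([0, atan2(153, 680), 0]) cube([31, 60, 697]);


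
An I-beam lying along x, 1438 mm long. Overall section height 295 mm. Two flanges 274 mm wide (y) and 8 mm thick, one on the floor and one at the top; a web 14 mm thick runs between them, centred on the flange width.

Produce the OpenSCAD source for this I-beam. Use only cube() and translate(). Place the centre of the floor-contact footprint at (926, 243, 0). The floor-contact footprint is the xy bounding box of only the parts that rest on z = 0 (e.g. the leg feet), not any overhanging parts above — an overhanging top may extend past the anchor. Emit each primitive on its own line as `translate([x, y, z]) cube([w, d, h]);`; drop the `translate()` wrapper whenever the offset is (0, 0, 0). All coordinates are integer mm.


translate([207, 106, 0]) cube([1438, 274, 8]);
translate([207, 236, 8]) cube([1438, 14, 279]);
translate([207, 106, 287]) cube([1438, 274, 8]);


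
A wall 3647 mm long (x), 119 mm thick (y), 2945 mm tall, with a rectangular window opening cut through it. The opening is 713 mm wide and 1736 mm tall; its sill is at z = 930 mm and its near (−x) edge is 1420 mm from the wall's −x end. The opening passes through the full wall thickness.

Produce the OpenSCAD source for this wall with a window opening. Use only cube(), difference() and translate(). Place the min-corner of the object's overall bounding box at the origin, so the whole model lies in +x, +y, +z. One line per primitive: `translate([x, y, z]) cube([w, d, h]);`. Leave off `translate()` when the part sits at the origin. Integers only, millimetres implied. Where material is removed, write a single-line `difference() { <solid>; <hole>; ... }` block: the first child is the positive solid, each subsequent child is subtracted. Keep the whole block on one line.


difference() { cube([3647, 119, 2945]); translate([1420, 0, 930]) cube([713, 119, 1736]); }


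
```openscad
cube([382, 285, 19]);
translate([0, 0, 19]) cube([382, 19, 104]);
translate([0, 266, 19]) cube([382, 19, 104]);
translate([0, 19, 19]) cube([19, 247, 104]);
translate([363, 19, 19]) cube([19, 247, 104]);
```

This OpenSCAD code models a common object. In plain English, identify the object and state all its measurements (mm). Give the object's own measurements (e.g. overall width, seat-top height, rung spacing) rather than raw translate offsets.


An open-topped rectangular box: outside dimensions 382×285×123 mm, with a uniform wall and base thickness of 19 mm. The base is a full 382×285 slab on the floor; four walls sit on top of the base. The front and back walls (the −y and +y sides) span the full width; the two side walls fit between them.


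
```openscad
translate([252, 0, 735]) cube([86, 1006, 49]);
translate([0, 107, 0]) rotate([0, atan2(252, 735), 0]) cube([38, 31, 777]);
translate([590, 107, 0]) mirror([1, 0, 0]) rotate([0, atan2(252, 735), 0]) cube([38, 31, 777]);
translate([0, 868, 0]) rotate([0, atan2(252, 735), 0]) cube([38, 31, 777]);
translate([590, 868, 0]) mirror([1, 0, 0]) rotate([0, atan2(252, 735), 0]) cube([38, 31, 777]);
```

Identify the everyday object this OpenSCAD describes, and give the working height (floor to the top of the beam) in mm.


A sawhorse. The overall height is 784 mm.

A beam across two mirrored pairs of raked legs — a sawhorse. The beam's underside is at z = 735 (matching the legs' vertical rise in atan2(252, 735)) and the beam is 49 mm tall, so its top is at 735 + 49 = 784 mm. The raked legs top out at the beam's underside, so that is the highest point.


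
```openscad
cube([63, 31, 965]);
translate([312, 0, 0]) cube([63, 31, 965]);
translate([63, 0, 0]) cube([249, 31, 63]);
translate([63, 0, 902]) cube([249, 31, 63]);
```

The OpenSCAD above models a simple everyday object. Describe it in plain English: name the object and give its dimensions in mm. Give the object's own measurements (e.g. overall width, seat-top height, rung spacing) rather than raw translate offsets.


A rectangular picture frame lying in the x–z plane (depth along y). The opening is 249 mm wide (x) by 839 mm tall (z), surrounded by a border 63 mm wide on all four sides. The frame is 31 mm deep and is made of two full-height vertical stiles with two horizontal rails fitted between them.


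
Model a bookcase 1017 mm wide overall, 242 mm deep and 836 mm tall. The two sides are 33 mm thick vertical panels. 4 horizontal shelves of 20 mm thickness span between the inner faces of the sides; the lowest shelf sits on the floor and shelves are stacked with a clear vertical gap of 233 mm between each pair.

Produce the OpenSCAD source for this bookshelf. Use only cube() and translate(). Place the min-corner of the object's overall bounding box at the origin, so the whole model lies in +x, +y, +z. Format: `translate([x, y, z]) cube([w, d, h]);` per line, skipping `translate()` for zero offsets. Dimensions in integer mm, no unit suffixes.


cube([33, 242, 836]);
translate([984, 0, 0]) cube([33, 242, 836]);
translate([33, 0, 0]) cube([951, 242, 20]);
translate([33, 0, 253]) cube([951, 242, 20]);
translate([33, 0, 506]) cube([951, 242, 20]);
translate([33, 0, 759]) cube([951, 242, 20]);


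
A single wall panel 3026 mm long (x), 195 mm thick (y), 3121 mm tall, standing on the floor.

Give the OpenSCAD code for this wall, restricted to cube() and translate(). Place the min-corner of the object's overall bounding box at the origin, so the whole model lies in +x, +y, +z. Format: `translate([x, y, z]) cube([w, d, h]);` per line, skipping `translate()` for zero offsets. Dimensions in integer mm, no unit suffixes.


cube([3026, 195, 3121]);


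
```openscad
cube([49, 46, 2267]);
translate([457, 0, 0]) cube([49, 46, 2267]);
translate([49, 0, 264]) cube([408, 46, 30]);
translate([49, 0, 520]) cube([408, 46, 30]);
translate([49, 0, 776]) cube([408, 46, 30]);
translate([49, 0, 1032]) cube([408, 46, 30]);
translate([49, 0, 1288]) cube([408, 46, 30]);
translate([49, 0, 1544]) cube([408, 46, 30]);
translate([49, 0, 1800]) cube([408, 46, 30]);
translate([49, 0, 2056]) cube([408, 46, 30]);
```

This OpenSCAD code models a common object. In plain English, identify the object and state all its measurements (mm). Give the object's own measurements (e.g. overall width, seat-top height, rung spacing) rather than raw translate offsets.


A straight ladder. Two 49×46 mm vertical rails, 2267 mm tall, stand 506 mm apart (outside-to-outside) with their front faces coplanar on the −y side. 8 rungs, each 46 mm deep and 30 mm tall, span between the inner faces of the rails, front faces flush with the rails. The lowest rung's underside is at z = 264 mm and rungs are spaced 256 mm apart (underside to underside).


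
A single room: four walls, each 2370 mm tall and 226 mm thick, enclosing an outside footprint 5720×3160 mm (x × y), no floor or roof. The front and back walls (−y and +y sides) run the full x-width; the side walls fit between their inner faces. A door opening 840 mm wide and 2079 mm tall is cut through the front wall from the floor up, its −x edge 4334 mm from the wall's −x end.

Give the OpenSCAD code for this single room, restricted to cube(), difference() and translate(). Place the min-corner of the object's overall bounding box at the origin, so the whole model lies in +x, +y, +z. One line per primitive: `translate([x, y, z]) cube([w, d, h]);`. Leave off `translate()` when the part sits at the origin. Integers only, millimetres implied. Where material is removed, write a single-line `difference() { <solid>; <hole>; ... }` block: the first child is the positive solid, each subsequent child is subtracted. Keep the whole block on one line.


difference() { cube([5720, 226, 2370]); translate([4334, 0, 0]) cube([840, 226, 2079]); }
translate([0, 2934, 0]) cube([5720, 226, 2370]);
translate([0, 226, 0]) cube([226, 2708, 2370]);
translate([5494, 226, 0]) cube([226, 2708, 2370]);


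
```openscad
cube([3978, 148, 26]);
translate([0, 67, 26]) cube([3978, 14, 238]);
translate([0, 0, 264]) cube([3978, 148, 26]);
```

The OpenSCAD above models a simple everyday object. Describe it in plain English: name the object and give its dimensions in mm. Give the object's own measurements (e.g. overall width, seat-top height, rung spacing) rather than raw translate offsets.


An I-beam lying along x, 3978 mm long. Overall section height 290 mm. Two flanges 148 mm wide (y) and 26 mm thick, one on the floor and one at the top; a web 14 mm thick runs between them, centred on the flange width.


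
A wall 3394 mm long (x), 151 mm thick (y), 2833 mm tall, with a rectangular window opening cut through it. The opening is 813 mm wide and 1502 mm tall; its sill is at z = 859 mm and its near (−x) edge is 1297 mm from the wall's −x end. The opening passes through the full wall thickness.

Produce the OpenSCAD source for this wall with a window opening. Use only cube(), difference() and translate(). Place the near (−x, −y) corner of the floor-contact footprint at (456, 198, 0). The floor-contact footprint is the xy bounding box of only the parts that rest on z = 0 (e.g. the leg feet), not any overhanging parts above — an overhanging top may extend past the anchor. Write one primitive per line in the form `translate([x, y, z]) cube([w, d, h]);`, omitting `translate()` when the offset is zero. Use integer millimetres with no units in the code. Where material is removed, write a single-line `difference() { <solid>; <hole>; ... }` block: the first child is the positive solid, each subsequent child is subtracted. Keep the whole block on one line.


difference() { translate([456, 198, 0]) cube([3394, 151, 2833]); translate([1753, 198, 859]) cube([813, 151, 1502]); }


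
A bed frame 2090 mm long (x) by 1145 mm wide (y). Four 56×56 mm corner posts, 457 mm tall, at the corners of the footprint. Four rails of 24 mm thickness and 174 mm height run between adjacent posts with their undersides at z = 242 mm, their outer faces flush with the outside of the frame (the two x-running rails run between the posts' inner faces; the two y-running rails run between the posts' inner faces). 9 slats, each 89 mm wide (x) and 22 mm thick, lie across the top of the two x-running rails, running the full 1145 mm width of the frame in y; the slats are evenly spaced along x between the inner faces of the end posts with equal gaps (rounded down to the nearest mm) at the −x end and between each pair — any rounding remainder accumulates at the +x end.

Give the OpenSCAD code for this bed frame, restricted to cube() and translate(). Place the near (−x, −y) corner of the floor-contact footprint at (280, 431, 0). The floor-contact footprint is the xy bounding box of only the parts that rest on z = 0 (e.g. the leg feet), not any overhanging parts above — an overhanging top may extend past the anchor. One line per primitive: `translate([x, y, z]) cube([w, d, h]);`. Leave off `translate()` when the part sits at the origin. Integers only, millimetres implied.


// slat z = rail_z + rail_h = 242 + 174 = 416
// slat gap = ⌊(1978 − 9·89) / 10⌋ = 117
translate([280, 431, 0]) cube([56, 56, 457]);
translate([280, 1520, 0]) cube([56, 56, 457]);
translate([2314, 431, 0]) cube([56, 56, 457]);
translate([2314, 1520, 0]) cube([56, 56, 457]);
translate([336, 431, 242]) cube([1978, 24, 174]);
translate([336, 1552, 242]) cube([1978, 24, 174]);
translate([280, 487, 242]) cube([24, 1033, 174]);
translate([2346, 487, 242]) cube([24, 1033, 174]);
translate([453, 431, 416]) cube([89, 1145, 22]);
translate([659, 431, 416]) cube([89, 1145, 22]);
translate([865, 431, 416]) cube([89, 1145, 22]);
translate([1071, 431, 416]) cube([89, 1145, 22]);
translate([1277, 431, 416]) cube([89, 1145, 22]);
translate([1483, 431, 416]) cube([89, 1145, 22]);
translate([1689, 431, 416]) cube([89, 1145, 22]);
translate([1895, 431, 416]) cube([89, 1145, 22]);
translate([2101, 431, 416]) cube([89, 1145, 22]);


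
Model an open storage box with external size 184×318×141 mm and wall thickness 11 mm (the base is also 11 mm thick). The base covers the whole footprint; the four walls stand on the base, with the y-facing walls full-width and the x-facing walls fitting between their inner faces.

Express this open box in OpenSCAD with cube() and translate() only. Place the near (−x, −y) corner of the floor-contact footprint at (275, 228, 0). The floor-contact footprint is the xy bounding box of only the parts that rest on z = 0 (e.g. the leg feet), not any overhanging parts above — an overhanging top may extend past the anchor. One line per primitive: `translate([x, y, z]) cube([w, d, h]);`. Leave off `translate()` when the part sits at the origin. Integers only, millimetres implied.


translate([275, 228, 0]) cube([184, 318, 11]);
translate([275, 228, 11]) cube([184, 11, 130]);
translate([275, 535, 11]) cube([184, 11, 130]);
translate([275, 239, 11]) cube([11, 296, 130]);
translate([448, 239, 11]) cube([11, 296, 130]);


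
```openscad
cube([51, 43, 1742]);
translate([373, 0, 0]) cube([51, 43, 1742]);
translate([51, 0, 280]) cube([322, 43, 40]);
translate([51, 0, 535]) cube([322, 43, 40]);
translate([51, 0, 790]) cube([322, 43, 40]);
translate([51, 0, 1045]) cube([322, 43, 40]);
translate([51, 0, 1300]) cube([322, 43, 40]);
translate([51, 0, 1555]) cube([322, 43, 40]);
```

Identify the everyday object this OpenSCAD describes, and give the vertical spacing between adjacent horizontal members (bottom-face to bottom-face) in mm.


A ladder. The rung spacing is 255 mm.

Two tall 51×43 posts with 6 short bars between them — a ladder. Adjacent rungs sit at z = 280 and z = 535, so the spacing is 535 − 280 = 255 mm.


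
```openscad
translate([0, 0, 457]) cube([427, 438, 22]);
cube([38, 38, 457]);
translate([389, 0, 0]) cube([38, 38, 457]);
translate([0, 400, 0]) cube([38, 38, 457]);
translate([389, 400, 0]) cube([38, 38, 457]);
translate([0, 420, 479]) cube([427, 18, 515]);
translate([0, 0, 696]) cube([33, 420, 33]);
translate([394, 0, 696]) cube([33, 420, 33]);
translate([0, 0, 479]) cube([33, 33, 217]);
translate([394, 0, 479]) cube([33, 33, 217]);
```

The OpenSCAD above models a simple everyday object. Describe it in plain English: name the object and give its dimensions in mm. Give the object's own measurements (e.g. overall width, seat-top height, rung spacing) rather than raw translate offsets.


A chair. The seat is a 427×438×22 mm slab with its top at z = 479 mm, on four 38×38 mm corner legs (flush with the seat edges, standing on z = 0). A flat backrest 18 mm thick, 515 mm tall, spans the full seat width and rises from the seat top along its +y edge, rear face flush with the rear of the seat. Two armrests of 33×33 mm section run along each side from the seat's front edge to the front of the backrest, top faces 250 mm above the seat top and outer faces flush with the seat's x-edges; a 33×33 mm post under the front of each armrest stands on the seat at the front corner.


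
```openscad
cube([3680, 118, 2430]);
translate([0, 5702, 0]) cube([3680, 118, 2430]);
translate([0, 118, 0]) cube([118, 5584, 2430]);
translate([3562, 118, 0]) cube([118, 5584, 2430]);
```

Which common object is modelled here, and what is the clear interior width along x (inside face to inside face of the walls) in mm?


A house (or room) frame. The interior width is 3444 mm.

Four 2430 mm walls enclosing a rectangle with no floor or roof — a room or house frame. Outside width is 3680 mm and wall thickness is 118 mm, so the interior width is 3680 − 2 × 118 = 3444 mm.


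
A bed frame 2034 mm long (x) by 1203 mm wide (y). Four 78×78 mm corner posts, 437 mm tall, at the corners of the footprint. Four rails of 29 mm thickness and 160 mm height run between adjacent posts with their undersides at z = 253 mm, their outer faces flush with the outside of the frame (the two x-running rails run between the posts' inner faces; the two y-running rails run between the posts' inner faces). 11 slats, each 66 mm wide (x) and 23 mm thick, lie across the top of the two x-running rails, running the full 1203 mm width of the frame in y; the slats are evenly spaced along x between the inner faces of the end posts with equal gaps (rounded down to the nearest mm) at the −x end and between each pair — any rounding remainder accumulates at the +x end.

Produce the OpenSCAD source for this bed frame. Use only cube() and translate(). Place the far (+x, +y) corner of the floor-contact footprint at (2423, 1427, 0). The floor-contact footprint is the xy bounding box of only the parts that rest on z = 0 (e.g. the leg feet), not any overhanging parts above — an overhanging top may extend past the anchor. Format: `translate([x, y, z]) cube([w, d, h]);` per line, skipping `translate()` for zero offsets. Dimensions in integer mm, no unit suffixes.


translate([389, 224, 0]) cube([78, 78, 437]);
translate([389, 1349, 0]) cube([78, 78, 437]);
translate([2345, 224, 0]) cube([78, 78, 437]);
translate([2345, 1349, 0]) cube([78, 78, 437]);
translate([467, 224, 253]) cube([1878, 29, 160]);
translate([467, 1398, 253]) cube([1878, 29, 160]);
translate([389, 302, 253]) cube([29, 1047, 160]);
translate([2394, 302, 253]) cube([29, 1047, 160]);
translate([563, 224, 413]) cube([66, 1203, 23]);
translate([725, 224, 413]) cube([66, 1203, 23]);
translate([887, 224, 413]) cube([66, 1203, 23]);
translate([1049, 224, 413]) cube([66, 1203, 23]);
translate([1211, 224, 413]) cube([66, 1203, 23]);
translate([1373, 224, 413]) cube([66, 1203, 23]);
translate([1535, 224, 413]) cube([66, 1203, 23]);
translate([1697, 224, 413]) cube([66, 1203, 23]);
translate([1859, 224, 413]) cube([66, 1203, 23]);
translate([2021, 224, 413]) cube([66, 1203, 23]);
translate([2183, 224, 413]) cube([66, 1203, 23]);


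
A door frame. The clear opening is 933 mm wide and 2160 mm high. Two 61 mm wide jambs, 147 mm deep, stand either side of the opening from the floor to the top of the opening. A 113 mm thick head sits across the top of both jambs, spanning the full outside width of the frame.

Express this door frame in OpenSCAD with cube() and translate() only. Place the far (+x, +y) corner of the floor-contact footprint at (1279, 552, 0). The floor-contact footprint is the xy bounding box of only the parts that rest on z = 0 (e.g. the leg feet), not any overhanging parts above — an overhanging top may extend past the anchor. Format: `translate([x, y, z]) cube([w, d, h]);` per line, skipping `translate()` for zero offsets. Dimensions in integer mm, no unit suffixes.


translate([224, 405, 0]) cube([61, 147, 2160]);
translate([1218, 405, 0]) cube([61, 147, 2160]);
translate([224, 405, 2160]) cube([1055, 147, 113]);


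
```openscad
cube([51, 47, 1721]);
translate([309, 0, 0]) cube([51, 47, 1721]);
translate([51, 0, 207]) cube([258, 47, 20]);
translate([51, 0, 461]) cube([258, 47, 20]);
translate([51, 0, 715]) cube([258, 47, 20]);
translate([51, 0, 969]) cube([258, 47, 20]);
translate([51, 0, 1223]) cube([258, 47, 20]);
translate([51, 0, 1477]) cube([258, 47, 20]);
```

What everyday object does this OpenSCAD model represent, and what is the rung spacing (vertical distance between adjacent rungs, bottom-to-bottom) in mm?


A ladder. The rung spacing is 254 mm.

Two tall 51×47 posts with 6 short bars between them — a ladder. Adjacent rungs sit at z = 207 and z = 461, so the spacing is 461 − 207 = 254 mm.


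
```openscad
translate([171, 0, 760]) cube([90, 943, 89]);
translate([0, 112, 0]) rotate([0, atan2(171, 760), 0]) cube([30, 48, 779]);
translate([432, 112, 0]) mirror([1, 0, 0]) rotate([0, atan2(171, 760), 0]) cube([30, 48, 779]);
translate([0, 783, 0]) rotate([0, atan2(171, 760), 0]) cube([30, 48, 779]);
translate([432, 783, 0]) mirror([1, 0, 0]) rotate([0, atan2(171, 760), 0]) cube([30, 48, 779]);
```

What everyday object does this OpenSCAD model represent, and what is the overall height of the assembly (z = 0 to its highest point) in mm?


A sawhorse. The overall height is 849 mm.

A beam across two mirrored pairs of raked legs — a sawhorse. The beam's underside is at z = 760 (matching the legs' vertical rise in atan2(171, 760)) and the beam is 89 mm tall, so its top is at 760 + 89 = 849 mm. The raked legs top out at the beam's underside, so that is the highest point.


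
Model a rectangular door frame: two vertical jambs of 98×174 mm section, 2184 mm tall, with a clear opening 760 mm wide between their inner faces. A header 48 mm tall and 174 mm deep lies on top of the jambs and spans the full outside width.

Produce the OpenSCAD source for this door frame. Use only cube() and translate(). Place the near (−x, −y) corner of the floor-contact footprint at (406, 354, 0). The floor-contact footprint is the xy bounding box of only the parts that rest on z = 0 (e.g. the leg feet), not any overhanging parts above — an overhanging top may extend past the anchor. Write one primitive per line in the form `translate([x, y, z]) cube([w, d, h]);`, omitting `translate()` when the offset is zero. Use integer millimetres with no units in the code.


translate([406, 354, 0]) cube([98, 174, 2184]);
translate([1264, 354, 0]) cube([98, 174, 2184]);
translate([406, 354, 2184]) cube([956, 174, 48]);


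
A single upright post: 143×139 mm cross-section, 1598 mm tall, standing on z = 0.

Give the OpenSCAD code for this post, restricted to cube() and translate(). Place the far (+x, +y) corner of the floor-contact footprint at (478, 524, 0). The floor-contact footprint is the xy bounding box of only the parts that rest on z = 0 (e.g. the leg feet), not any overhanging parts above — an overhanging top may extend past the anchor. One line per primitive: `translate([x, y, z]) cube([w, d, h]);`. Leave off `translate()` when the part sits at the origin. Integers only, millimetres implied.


translate([335, 385, 0]) cube([143, 139, 1598]);


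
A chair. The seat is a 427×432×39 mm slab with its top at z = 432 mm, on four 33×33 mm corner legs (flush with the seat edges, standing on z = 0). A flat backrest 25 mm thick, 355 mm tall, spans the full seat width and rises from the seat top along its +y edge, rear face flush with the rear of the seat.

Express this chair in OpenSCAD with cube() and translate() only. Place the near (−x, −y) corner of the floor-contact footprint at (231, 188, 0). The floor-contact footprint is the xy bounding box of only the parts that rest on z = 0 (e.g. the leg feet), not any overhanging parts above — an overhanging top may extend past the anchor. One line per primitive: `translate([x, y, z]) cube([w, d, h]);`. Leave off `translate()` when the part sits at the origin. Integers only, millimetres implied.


translate([231, 188, 393]) cube([427, 432, 39]);
translate([231, 188, 0]) cube([33, 33, 393]);
translate([625, 188, 0]) cube([33, 33, 393]);
translate([231, 587, 0]) cube([33, 33, 393]);
translate([625, 587, 0]) cube([33, 33, 393]);
translate([231, 595, 432]) cube([427, 25, 355]);


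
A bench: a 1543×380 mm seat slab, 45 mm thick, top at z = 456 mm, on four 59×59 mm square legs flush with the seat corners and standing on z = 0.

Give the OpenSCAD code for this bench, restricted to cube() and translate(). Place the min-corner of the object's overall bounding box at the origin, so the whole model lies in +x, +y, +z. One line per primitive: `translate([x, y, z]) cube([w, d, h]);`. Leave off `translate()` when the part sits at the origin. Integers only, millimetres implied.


// leg_h = 456 − 45 = 411
translate([0, 0, 411]) cube([1543, 380, 45]);
cube([59, 59, 411]);
translate([0, 321, 0]) cube([59, 59, 411]);
translate([1484, 0, 0]) cube([59, 59, 411]);
translate([1484, 321, 0]) cube([59, 59, 411]);


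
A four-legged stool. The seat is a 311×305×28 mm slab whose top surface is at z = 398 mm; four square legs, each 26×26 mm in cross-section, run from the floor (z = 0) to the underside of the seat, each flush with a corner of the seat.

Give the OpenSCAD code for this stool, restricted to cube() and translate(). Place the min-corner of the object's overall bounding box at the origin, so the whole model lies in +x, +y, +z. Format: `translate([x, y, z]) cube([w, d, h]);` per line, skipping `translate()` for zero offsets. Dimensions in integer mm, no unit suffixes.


translate([0, 0, 370]) cube([311, 305, 28]);
cube([26, 26, 370]);
translate([285, 0, 0]) cube([26, 26, 370]);
translate([0, 279, 0]) cube([26, 26, 370]);
translate([285, 279, 0]) cube([26, 26, 370]);


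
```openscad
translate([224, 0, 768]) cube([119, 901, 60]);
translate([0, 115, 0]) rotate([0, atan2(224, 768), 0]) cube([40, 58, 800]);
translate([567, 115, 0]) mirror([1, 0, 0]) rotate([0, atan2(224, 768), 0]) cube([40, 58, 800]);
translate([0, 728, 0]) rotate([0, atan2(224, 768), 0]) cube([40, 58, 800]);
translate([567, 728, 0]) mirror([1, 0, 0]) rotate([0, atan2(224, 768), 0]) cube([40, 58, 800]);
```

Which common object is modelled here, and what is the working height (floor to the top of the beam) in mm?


A sawhorse. The overall height is 828 mm.

A beam across two mirrored pairs of raked legs — a sawhorse. The beam's underside is at z = 768 (matching the legs' vertical rise in atan2(224, 768)) and the beam is 60 mm tall, so its top is at 768 + 60 = 828 mm. The raked legs top out at the beam's underside, so that is the highest point.


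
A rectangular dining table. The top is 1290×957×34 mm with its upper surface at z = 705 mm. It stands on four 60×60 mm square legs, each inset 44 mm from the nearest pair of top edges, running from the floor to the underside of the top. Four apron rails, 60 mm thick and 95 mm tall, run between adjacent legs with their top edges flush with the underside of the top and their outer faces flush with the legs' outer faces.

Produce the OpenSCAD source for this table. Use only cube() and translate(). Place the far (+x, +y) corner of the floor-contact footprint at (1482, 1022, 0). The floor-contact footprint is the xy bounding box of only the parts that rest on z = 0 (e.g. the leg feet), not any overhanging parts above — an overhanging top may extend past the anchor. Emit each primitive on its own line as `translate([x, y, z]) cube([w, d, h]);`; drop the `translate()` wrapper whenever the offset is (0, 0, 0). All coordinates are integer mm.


translate([236, 109, 671]) cube([1290, 957, 34]);
translate([280, 153, 0]) cube([60, 60, 671]);
translate([1422, 153, 0]) cube([60, 60, 671]);
translate([280, 962, 0]) cube([60, 60, 671]);
translate([1422, 962, 0]) cube([60, 60, 671]);
translate([340, 153, 576]) cube([1082, 60, 95]);
translate([340, 962, 576]) cube([1082, 60, 95]);
translate([280, 213, 576]) cube([60, 749, 95]);
translate([1422, 213, 576]) cube([60, 749, 95]);
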